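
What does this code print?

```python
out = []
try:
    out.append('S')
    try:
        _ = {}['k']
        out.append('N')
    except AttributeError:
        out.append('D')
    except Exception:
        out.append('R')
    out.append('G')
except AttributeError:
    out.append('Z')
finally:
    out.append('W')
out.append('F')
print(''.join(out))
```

Execution trace: 'S' (try body) → 'R' (inner except Exception) → 'G' (try body, no exception) → 'W' (finally) → 'F' (after the try/except). Output: SRGWF

Answer: SRGWF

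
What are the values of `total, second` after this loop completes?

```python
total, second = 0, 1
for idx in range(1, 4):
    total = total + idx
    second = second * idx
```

Sum and factorial of 1 to 3
`total, second` takes the values: (0, 1) → (1, 1) → (3, 1) → (3, 2) → (6, 2) → (6, 6)

Answer: 6, 6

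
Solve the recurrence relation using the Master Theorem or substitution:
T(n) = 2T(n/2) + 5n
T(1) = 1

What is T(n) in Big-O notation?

By Master Theorem: a=2, b=2, f(n)=5n. Since log_2(2) = 1 and f(n) = Θ(n^1), Case 2 applies. T(n) = O(n log n).

Answer: O(n log n)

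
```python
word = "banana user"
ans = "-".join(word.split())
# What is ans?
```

Trace:
`word = "banana user"` → word = 'banana user'
`ans = "-".join(word.split())` → ans = 'banana-user'
So ans = 'banana-user'

Answer: 'banana-user'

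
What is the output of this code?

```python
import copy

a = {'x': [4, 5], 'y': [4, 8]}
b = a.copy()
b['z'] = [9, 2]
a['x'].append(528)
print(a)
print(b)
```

Key concept: shallow copy of dict with mutable values.
Step by step:
`a = {'x': [4, 5], 'y': [4, 8]}` → a = {'x': [4, 5], 'y': [4, 8]}
`b = a.copy()` → b = {'x': [4, 5], 'y': [4, 8]}
`b['z'] = [9, 2]` → b = {'x': [4, 5], 'y': [4, 8], 'z': [9, 2]}
`a['x'].append(528)` → a = {'x': [4, 5, 528], 'y': [4, 8]}; b = {'x': [4, 5, 528], 'y': [4, 8], 'z': [9, 2]}
`print(a)` → prints {'x': [4, 5, 528], 'y': [4, 8]}
`print(b)` → prints {'x': [4, 5, 528], 'y': [4, 8], 'z': [9, 2]}

Answer:
{'x': [4, 5, 528], 'y': [4, 8]}
{'x': [4, 5, 528], 'y': [4, 8], 'z': [9, 2]}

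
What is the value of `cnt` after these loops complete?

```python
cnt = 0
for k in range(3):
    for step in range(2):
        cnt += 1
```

3 * 2 = 6
`cnt` takes the values: 0 → 1 → 2 → 3 → 4 → 5 → 6

Answer: 6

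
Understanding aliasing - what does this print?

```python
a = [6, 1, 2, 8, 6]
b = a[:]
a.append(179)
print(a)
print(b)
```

Key concept: slice [:] creates copy.
Step by step:
`a = [6, 1, 2, 8, 6]` → a = [6, 1, 2, 8, 6]
`b = a[:]` → b = [6, 1, 2, 8, 6]
`a.append(179)` → a = [6, 1, 2, 8, 6, 179]
`print(a)` → prints [6, 1, 2, 8, 6, 179]
`print(b)` → prints [6, 1, 2, 8, 6]

Answer:
[6, 1, 2, 8, 6, 179]
[6, 1, 2, 8, 6]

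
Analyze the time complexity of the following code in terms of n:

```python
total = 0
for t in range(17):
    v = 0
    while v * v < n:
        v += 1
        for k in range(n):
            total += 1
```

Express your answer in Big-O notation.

Each loop level contributes: 1 × √n × n. Multiplying the contributions gives O(n√n).

Answer: O(n√n)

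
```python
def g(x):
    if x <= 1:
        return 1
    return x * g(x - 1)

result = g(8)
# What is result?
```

g(8) = 8 * 7 * 6 * 5 * 4 * 3 * 2 * 1 = 40320

Answer: 40320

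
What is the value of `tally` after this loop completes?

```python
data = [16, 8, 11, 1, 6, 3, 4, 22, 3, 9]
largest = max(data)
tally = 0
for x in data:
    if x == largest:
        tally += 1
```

Count of max value 22 in [16, 8, 11, 1, 6, 3, 4, 22, 3, 9]
`tally` takes the values: 0 → 1

Answer: 1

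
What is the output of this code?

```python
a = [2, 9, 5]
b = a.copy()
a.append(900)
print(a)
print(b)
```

Key concept: list.copy() creates independent copy.
Step by step:
`a = [2, 9, 5]` → a = [2, 9, 5]
`b = a.copy()` → b = [2, 9, 5]
`a.append(900)` → a = [2, 9, 5, 900]
`print(a)` → prints [2, 9, 5, 900]
`print(b)` → prints [2, 9, 5]

Answer:
[2, 9, 5, 900]
[2, 9, 5]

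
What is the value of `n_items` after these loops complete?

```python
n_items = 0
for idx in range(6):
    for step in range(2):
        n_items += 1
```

6 * 2 = 12
`n_items` takes the values: 0 → 1 → 2 → 3 → 4 → 5 → 6 → 7 → 8 → 9 → 10 → 11 → 12

Answer: 12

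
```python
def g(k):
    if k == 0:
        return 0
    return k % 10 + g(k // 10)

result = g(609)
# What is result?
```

Sum of digits of 609: 9 + 0 + 6 = 15

Answer: 15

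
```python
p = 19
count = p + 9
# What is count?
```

Trace:
`p = 19` → p = 19
`count = p + 9` → count = 28
So count = 28

Answer: 28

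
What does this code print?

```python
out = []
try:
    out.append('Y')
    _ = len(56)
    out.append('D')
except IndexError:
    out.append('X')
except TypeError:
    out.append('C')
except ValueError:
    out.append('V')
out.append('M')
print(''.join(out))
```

Execution trace: 'Y' (try body) → 'C' (except TypeError) → 'M' (after the try/except). Output: YCM

Answer: YCM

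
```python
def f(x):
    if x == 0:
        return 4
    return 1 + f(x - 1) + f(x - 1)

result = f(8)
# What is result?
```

f(x) = 1 + 2·f(x-1), f(0)=4. Closed form: (4+1)·2^8 - 1 = 1279.

Answer: 1279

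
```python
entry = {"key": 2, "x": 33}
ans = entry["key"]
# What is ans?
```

Trace:
`entry = {"key": 2, "x": 33}` → entry = {'key': 2, 'x': 33}
`ans = entry["key"]` → ans = 2
So ans = 2

Answer: 2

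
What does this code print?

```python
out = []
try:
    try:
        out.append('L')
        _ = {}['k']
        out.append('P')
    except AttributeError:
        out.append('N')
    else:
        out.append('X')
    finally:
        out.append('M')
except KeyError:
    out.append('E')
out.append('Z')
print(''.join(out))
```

Execution trace: 'L' (try body) → 'M' (finally) → 'E' (outer except KeyError) → 'Z' (after the try/except). Output: LMEZ

Answer: LMEZ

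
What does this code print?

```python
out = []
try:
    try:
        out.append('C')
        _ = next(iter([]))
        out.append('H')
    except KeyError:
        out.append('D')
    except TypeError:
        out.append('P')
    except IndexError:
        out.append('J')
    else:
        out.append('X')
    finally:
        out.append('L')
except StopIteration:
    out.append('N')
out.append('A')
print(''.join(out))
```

Execution trace: 'C' (try body) → 'L' (finally) → 'N' (outer except StopIteration) → 'A' (after the try/except). Output: CLNA

Answer: CLNA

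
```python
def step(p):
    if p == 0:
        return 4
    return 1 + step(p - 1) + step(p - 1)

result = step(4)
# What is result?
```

step(p) = 1 + 2·step(p-1), step(0)=4. Closed form: (4+1)·2^4 - 1 = 79.

Answer: 79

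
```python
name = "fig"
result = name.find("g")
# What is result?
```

Trace:
`name = "fig"` → name = 'fig'
`result = name.find("g")` → result = 2
So result = 2

Answer: 2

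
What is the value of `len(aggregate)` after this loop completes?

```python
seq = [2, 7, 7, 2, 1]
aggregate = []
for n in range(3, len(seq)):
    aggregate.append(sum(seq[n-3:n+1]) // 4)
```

Number of 4-element averages
`aggregate` takes the values: [] → [4] → [4, 4]
So `len(aggregate)` = 2

Answer: 2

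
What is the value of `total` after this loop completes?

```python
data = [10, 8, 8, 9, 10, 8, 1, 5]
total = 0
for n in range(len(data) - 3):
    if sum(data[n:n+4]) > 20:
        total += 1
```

Count windows with sum > 20
`total` takes the values: 0 → 1 → 2 → 3 → 4 → 5

Answer: 5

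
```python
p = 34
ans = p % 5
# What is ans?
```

Trace:
`p = 34` → p = 34
`ans = p % 5` → ans = 4
So ans = 4

Answer: 4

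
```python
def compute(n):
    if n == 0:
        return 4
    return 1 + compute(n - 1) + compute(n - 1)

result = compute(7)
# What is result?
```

compute(n) = 1 + 2·compute(n-1), compute(0)=4. Closed form: (4+1)·2^7 - 1 = 639.

Answer: 639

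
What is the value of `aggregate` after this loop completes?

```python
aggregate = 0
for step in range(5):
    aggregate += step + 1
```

Start at 0, add 1 to 5 = 15
`aggregate` takes the values: 0 → 1 → 3 → 6 → 10 → 15

Answer: 15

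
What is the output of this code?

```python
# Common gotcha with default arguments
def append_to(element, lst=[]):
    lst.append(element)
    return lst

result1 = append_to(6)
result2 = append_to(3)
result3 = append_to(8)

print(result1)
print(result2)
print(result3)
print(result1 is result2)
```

Key concept: mutable default argument gotcha.
Step by step:
`result1 = append_to(6)` → result1 = [6]
`result2 = append_to(3)` → result1 = [6, 3] (same object as result2); result2 = [6, 3] (same object as result1)
`result3 = append_to(8)` → result1 = [6, 3, 8] (same object as result2, result3); result2 = [6, 3, 8] (same object as result1, result3); result3 = [6, 3, 8] (same object as result1, result2)
`print(result1)` → prints [6, 3, 8]
`print(result2)` → prints [6, 3, 8]
`print(result3)` → prints [6, 3, 8]
`print(result1 is result2)` → prints True

Answer:
[6, 3, 8]
[6, 3, 8]
[6, 3, 8]
True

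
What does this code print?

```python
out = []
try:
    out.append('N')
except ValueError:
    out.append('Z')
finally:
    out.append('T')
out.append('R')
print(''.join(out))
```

Execution trace: 'N' (try body, no exception) → 'T' (finally) → 'R' (after the try/except). Output: NTR

Answer: NTR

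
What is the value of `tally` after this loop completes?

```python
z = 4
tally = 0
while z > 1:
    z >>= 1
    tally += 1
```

Count right shifts until 1
`tally` takes the values: 0 → 1 → 2

Answer: 2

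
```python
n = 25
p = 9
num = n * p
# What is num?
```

Trace:
`n = 25` → n = 25
`p = 9` → p = 9
`num = n * p` → num = 225
So num = 225

Answer: 225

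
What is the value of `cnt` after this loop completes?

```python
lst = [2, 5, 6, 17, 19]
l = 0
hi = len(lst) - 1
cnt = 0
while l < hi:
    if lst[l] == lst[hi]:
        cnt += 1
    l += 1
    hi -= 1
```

Count matching pairs from ends
`cnt` takes the values: 0

Answer: 0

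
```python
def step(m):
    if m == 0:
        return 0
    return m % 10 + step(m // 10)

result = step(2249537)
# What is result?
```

Sum of digits of 2249537: 7 + 3 + 5 + 9 + 4 + 2 + 2 = 32

Answer: 32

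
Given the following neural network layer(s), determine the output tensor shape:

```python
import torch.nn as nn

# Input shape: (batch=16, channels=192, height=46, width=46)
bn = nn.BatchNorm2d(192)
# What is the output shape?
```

Input: (16, 192, 46, 46) -> Output: (16, 192, 46, 46)

Answer: (16, 192, 46, 46)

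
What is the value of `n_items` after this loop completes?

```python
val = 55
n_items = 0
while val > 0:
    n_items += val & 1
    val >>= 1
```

Count set bits in 55 (binary: 0b110111)
`n_items` takes the values: 0 → 1 → 2 → 3 → 4 → 5

Answer: 5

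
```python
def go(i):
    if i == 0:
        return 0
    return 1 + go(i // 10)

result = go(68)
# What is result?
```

Count of digits of 68: 2

Answer: 2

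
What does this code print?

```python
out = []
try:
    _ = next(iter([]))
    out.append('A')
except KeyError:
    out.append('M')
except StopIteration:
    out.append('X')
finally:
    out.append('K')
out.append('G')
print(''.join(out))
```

Execution trace: 'X' (except StopIteration) → 'K' (finally) → 'G' (after the try/except). Output: XKG

Answer: XKG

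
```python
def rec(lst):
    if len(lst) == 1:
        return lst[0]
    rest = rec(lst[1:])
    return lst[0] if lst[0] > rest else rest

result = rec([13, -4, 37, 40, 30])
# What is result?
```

Recursive max over [13, -4, 37, 40, 30] = 40

Answer: 40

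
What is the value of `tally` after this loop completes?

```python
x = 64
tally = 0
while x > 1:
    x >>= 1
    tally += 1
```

Count right shifts until 1
`tally` takes the values: 0 → 1 → 2 → 3 → 4 → 5 → 6

Answer: 6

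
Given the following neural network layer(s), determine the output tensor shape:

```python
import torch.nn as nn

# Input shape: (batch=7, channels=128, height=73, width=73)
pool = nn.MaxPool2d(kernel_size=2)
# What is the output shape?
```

Input: (7, 128, 73, 73) -> Output: (7, 128, 36, 36)

Answer: (7, 128, 36, 36)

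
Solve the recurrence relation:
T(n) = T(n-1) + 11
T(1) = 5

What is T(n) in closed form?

Unrolling: T(n) = T(1) + 11·(n-1) = 5 + 11(n-1) = 11n - 6.

Answer: T(n) = 11n - 6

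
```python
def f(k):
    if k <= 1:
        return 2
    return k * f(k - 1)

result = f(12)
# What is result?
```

f(12) = 12 * 11 * 10 * 9 * 8 * 7 * 6 * 5 * 4 * 3 * 2 * 2 = 958003200

Answer: 958003200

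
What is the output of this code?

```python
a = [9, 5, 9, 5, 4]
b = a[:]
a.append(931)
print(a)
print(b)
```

Key concept: slice [:] creates copy.
Step by step:
`a = [9, 5, 9, 5, 4]` → a = [9, 5, 9, 5, 4]
`b = a[:]` → b = [9, 5, 9, 5, 4]
`a.append(931)` → a = [9, 5, 9, 5, 4, 931]
`print(a)` → prints [9, 5, 9, 5, 4, 931]
`print(b)` → prints [9, 5, 9, 5, 4]

Answer:
[9, 5, 9, 5, 4, 931]
[9, 5, 9, 5, 4]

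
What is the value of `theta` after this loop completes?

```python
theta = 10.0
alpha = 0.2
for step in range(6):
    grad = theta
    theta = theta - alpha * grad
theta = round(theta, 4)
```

Gradient descent: w = 10.0 * (1 - 0.2)^6
`theta` takes the values: 10.0 → 8.0 → 6.4 → 5.12 → 4.096 → 3.2768 → 2.62144 → 2.6214

Answer: 2.6214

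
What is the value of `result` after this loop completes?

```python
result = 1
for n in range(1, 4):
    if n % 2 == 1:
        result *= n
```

Product of odd numbers 1 to 3
`result` takes the values: 1 → 3

Answer: 3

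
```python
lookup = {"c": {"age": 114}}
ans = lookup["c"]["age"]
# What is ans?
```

Trace:
`lookup = {"c": {"age": 114}}` → lookup = {'c': {'age': 114}}
`ans = lookup["c"]["age"]` → ans = 114
So ans = 114

Answer: 114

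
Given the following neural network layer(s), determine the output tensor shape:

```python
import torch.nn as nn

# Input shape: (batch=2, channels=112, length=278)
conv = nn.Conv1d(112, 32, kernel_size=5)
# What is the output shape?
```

Input: (2, 112, 278) -> Output: (2, 32, 274)

Answer: (2, 32, 274)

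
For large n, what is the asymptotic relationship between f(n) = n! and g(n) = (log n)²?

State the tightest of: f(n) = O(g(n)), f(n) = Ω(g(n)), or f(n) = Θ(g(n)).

n! vs (log n)²: f(n) = Ω(g(n)) but not O(g(n)) — n! grows strictly faster than (log n)².

Answer: f(n) = Ω(g(n)) but not O(g(n)) — n! grows strictly faster than (log n)².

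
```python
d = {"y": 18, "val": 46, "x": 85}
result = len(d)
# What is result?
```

Trace:
`d = {"y": 18, "val": 46, "x": 85}` → d = {'y': 18, 'val': 46, 'x': 85}
`result = len(d)` → result = 3
So result = 3

Answer: 3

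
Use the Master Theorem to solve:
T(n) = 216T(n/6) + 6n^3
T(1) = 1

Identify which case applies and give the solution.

a=216, b=6, f(n)=6n^3. log_6(216) = 3. Since c=3 = 3, Case 2 applies: T(n) = Θ(n^log_b(a) · log n) = O(n^3 log n).

Answer: O(n^3 log n) - Case 2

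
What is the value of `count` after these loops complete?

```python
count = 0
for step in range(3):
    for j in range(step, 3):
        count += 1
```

Upper triangle: 3 + 2 + ... + 1
`count` takes the values: 0 → 1 → 2 → 3 → 4 → 5 → 6

Answer: 6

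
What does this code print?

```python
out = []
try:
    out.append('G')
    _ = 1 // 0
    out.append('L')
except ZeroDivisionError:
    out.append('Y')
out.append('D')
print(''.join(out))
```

Execution trace: 'G' (try body) → 'Y' (except ZeroDivisionError) → 'D' (after the try/except). Output: GYD

Answer: GYD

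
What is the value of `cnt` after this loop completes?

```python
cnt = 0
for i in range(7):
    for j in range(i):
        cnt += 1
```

Triangle number: 0+1+2+...+6
`cnt` takes the values: 0 → 1 → 2 → 3 → 4 → 5 → 6 → 7 → 8 → 9 → 10 → 11 → 12 → 13 → 14 → 15 → 16 → 17 → 18 → 19 → 20 → 21

Answer: 21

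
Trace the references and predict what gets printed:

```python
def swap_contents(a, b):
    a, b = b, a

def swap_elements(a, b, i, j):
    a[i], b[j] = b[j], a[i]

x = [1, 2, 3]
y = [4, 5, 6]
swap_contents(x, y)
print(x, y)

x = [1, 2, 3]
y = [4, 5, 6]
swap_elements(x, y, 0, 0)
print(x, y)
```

Key concept: parameter rebinding vs mutation.
Step by step:
`x = [1, 2, 3]` → x = [1, 2, 3]
`y = [4, 5, 6]` → y = [4, 5, 6]
`swap_contents(x, y)` → no visible change to tracked variables
`print(x, y)` → prints [1, 2, 3] [4, 5, 6]
`x = [1, 2, 3]` → x = [1, 2, 3]
`y = [4, 5, 6]` → y = [4, 5, 6]
`swap_elements(x, y, 0, 0)` → x = [4, 2, 3]; y = [1, 5, 6]
`print(x, y)` → prints [4, 2, 3] [1, 5, 6]

Answer:
[1, 2, 3] [4, 5, 6]
[4, 2, 3] [1, 5, 6]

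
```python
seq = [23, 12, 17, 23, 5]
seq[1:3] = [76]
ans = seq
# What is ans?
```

Trace:
`seq = [23, 12, 17, 23, 5]` → seq = [23, 12, 17, 23, 5]
`seq[1:3] = [76]` → seq = [23, 76, 23, 5]
`ans = seq` → ans = [23, 76, 23, 5]
So ans = [23, 76, 23, 5]

Answer: [23, 76, 23, 5]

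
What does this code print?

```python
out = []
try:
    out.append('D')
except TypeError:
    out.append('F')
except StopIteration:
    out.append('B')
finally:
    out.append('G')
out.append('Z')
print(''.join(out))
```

Execution trace: 'D' (try body, no exception) → 'G' (finally) → 'Z' (after the try/except). Output: DGZ

Answer: DGZ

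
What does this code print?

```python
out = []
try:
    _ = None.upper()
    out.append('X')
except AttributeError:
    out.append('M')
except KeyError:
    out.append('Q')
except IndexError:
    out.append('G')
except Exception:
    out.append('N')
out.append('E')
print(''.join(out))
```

Execution trace: 'M' (except AttributeError) → 'E' (after the try/except). Output: ME

Answer: ME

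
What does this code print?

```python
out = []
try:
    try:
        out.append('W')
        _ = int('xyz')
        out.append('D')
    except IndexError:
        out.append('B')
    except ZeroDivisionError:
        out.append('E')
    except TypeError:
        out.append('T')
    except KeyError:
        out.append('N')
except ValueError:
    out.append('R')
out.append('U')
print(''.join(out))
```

Execution trace: 'W' (try body) → 'R' (outer except ValueError) → 'U' (after the try/except). Output: WRU

Answer: WRU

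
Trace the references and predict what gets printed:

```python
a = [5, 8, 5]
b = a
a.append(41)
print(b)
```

Key concept: basic list aliasing.
Step by step:
`a = [5, 8, 5]` → a = [5, 8, 5]
`b = a` → b = [5, 8, 5] (same object as a)
`a.append(41)` → a = [5, 8, 5, 41] (same object as b); b = [5, 8, 5, 41] (same object as a)
`print(b)` → prints [5, 8, 5, 41]

Answer: [5, 8, 5, 41]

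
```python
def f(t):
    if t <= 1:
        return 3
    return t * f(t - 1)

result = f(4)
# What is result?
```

f(4) = 4 * 3 * 2 * 3 = 72

Answer: 72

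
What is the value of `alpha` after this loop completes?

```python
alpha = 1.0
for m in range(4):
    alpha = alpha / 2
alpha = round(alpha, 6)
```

Halving LR 4 times: 1 / 2^4
`alpha` takes the values: 1.0 → 0.5 → 0.25 → 0.125 → 0.0625

Answer: 0.0625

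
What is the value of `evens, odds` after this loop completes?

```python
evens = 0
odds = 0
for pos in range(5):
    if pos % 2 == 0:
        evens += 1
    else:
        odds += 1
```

Count evens and odds in range(5)
`evens, odds` takes the values: (0, 0) → (1, 0) → (1, 1) → (2, 1) → (2, 2) → (3, 2)

Answer: 3, 2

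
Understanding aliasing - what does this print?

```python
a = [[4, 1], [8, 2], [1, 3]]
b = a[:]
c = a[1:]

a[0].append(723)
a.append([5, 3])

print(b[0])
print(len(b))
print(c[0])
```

Key concept: slice with nested mutation.
Step by step:
`a = [[4, 1], [8, 2], [1, 3]]` → a = [[4, 1], [8, 2], [1, 3]]
`b = a[:]` → b = [[4, 1], [8, 2], [1, 3]]
`c = a[1:]` → c = [[8, 2], [1, 3]]
`a[0].append(723)` → a = [[4, 1, 723], [8, 2], [1, 3]]; b = [[4, 1, 723], [8, 2], [1, 3]]
`a.append([5, 3])` → a = [[4, 1, 723], [8, 2], [1, 3], [5, 3]]
`print(b[0])` → prints [4, 1, 723]
`print(len(b))` → prints 3
`print(c[0])` → prints [8, 2]

Answer:
[4, 1, 723]
3
[8, 2]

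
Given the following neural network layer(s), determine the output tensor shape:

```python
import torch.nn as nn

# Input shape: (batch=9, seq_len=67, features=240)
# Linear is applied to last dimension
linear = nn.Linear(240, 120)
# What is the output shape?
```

Input: (9, 67, 240) -> Output: (9, 67, 120)

Answer: (9, 67, 120)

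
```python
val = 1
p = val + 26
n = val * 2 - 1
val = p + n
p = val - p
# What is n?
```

Trace:
`val = 1` → val = 1
`p = val + 26` → p = 27
`n = val * 2 - 1` → n = 1
`val = p + n` → val = 28
`p = val - p` → p = 1
So n = 1

Answer: 1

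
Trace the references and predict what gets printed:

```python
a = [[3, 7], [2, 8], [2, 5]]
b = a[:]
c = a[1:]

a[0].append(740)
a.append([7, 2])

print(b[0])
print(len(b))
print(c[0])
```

Key concept: slice with nested mutation.
Step by step:
`a = [[3, 7], [2, 8], [2, 5]]` → a = [[3, 7], [2, 8], [2, 5]]
`b = a[:]` → b = [[3, 7], [2, 8], [2, 5]]
`c = a[1:]` → c = [[2, 8], [2, 5]]
`a[0].append(740)` → a = [[3, 7, 740], [2, 8], [2, 5]]; b = [[3, 7, 740], [2, 8], [2, 5]]
`a.append([7, 2])` → a = [[3, 7, 740], [2, 8], [2, 5], [7, 2]]
`print(b[0])` → prints [3, 7, 740]
`print(len(b))` → prints 3
`print(c[0])` → prints [2, 8]

Answer:
[3, 7, 740]
3
[2, 8]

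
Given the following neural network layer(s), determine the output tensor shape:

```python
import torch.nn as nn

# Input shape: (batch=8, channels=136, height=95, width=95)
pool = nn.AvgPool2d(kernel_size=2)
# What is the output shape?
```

Input: (8, 136, 95, 95) -> Output: (8, 136, 47, 47)

Answer: (8, 136, 47, 47)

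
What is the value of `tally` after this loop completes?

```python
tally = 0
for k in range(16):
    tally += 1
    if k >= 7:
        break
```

Loop breaks when k reaches 7, tally is 8
`tally` takes the values: 0 → 1 → 2 → 3 → 4 → 5 → 6 → 7 → 8

Answer: 8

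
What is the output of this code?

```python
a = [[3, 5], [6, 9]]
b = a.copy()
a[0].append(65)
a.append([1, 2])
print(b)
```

Key concept: shallow copy with nested lists.
Step by step:
`a = [[3, 5], [6, 9]]` → a = [[3, 5], [6, 9]]
`b = a.copy()` → b = [[3, 5], [6, 9]]
`a[0].append(65)` → a = [[3, 5, 65], [6, 9]]; b = [[3, 5, 65], [6, 9]]
`a.append([1, 2])` → a = [[3, 5, 65], [6, 9], [1, 2]]
`print(b)` → prints [[3, 5, 65], [6, 9]]

Answer: [[3, 5, 65], [6, 9]]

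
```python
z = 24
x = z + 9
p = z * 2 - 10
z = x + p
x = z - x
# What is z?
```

Trace:
`z = 24` → z = 24
`x = z + 9` → x = 33
`p = z * 2 - 10` → p = 38
`z = x + p` → z = 71
`x = z - x` → x = 38
So z = 71

Answer: 71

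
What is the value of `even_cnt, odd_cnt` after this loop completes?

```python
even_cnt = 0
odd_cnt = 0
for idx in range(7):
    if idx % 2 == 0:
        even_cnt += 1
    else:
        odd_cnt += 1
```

Count evens and odds in range(7)
`even_cnt, odd_cnt` takes the values: (0, 0) → (1, 0) → (1, 1) → (2, 1) → (2, 2) → (3, 2) → (3, 3) → (4, 3)

Answer: 4, 3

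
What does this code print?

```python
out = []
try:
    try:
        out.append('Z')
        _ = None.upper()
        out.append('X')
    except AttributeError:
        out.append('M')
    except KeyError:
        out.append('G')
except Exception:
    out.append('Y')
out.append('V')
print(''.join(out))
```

Execution trace: 'Z' (inner try body) → 'M' (inner except AttributeError) → 'V' (after the try/except). Output: ZMV

Answer: ZMV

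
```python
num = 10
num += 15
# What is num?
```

Trace:
`num = 10` → num = 10
`num += 15` → num = 25
So num = 25

Answer: 25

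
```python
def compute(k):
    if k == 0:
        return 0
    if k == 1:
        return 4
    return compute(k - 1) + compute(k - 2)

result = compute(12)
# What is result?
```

Build up from base cases: compute(0)=0, compute(1)=4, compute(2)=4, compute(3)=8, compute(4)=12, compute(5)=20, compute(6)=32, ..., compute(12)=576

Answer: 576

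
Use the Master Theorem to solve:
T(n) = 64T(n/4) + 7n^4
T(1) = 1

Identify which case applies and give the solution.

a=64, b=4, f(n)=7n^4. log_4(64) = 3. Since c=4 > 3 and the regularity condition holds (64(n/4)^4 = (64/4^4)n^4 with 64/4^4 < 1), Case 3 applies: T(n) = Θ(f(n)) = O(n^4).

Answer: O(n^4) - Case 3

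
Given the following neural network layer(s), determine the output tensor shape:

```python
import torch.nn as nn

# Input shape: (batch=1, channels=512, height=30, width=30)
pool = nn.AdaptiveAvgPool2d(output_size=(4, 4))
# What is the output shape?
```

Input: (1, 512, 30, 30) -> Output: (1, 512, 4, 4)

Answer: (1, 512, 4, 4)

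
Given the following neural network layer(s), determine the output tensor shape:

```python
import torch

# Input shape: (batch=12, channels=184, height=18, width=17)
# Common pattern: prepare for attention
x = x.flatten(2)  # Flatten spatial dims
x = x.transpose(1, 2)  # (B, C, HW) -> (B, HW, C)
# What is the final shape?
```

Input: (12, 184, 18, 17) -> after flatten(2): (12, 184, 306) -> Output: (12, 306, 184)

Answer: (12, 306, 184)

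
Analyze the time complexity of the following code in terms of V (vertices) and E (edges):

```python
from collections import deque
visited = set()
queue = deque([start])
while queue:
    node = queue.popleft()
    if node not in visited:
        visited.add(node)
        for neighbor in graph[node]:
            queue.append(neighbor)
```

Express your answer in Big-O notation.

This is Breadth-first search on a graph. Time complexity: O(V + E).

Answer: O(V + E)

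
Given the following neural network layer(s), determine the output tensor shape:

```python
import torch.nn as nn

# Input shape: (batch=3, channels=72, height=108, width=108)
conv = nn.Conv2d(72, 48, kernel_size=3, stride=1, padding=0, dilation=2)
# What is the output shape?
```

Input: (3, 72, 108, 108) -> Output: (3, 48, 104, 104)

Answer: (3, 48, 104, 104)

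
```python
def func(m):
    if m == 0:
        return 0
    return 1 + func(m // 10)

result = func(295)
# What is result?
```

Count of digits of 295: 3

Answer: 3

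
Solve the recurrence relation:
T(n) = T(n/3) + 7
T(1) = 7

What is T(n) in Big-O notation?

Each step divides n by 3 and adds 7. After log_3(n) steps we reach T(1)=7. So T(n) = 7·log_3(n) + 7 = O(log n).

Answer: O(log n)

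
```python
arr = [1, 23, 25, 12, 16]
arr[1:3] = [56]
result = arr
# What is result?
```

Trace:
`arr = [1, 23, 25, 12, 16]` → arr = [1, 23, 25, 12, 16]
`arr[1:3] = [56]` → arr = [1, 56, 12, 16]
`result = arr` → result = [1, 56, 12, 16]
So result = [1, 56, 12, 16]

Answer: [1, 56, 12, 16]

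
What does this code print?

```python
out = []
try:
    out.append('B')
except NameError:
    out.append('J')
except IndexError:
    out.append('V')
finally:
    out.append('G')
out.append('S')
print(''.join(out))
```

Execution trace: 'B' (try body, no exception) → 'G' (finally) → 'S' (after the try/except). Output: BGS

Answer: BGS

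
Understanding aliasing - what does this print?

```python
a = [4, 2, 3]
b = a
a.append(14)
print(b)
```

Key concept: basic list aliasing.
Step by step:
`a = [4, 2, 3]` → a = [4, 2, 3]
`b = a` → b = [4, 2, 3] (same object as a)
`a.append(14)` → a = [4, 2, 3, 14] (same object as b); b = [4, 2, 3, 14] (same object as a)
`print(b)` → prints [4, 2, 3, 14]

Answer: [4, 2, 3, 14]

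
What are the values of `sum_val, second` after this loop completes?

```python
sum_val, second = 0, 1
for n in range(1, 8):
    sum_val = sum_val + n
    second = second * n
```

Sum and factorial of 1 to 7
`sum_val, second` takes the values: (0, 1) → (1, 1) → (3, 1) → (3, 2) → (6, 2) → (6, 6) → (10, 6) → (10, 24) → (15, 24) → (15, 120) → (21, 120) → (21, 720) → (28, 720) → (28, 5040)

Answer: 28, 5040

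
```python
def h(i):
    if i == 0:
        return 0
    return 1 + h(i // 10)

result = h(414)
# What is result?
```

Count of digits of 414: 3

Answer: 3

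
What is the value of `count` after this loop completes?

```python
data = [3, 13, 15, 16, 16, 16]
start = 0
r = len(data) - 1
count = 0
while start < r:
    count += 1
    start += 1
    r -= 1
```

Iterations until pointers meet (list length 6)
`count` takes the values: 0 → 1 → 2 → 3

Answer: 3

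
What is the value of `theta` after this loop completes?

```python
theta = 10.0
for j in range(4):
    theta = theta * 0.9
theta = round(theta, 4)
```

Exponential decay: 10.0 * 0.9^4
`theta` takes the values: 10.0 → 9.0 → 8.1 → 7.29 → 6.561

Answer: 6.561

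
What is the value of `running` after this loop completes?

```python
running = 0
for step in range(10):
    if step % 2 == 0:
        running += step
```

Sum of even numbers 0 to 9
`running` takes the values: 0 → 2 → 6 → 12 → 20

Answer: 20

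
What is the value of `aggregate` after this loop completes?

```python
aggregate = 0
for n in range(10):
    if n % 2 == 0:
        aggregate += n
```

Sum of even numbers 0 to 9
`aggregate` takes the values: 0 → 2 → 6 → 12 → 20

Answer: 20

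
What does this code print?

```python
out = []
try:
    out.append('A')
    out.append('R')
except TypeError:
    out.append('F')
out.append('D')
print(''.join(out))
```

Execution trace: 'A' (try body) → 'R' (try body, no exception) → 'D' (after the try/except). Output: ARD

Answer: ARD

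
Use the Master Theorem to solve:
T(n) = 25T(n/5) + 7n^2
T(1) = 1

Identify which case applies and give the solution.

a=25, b=5, f(n)=7n^2. log_5(25) = 2. Since c=2 = 2, Case 2 applies: T(n) = Θ(n^log_b(a) · log n) = O(n^2 log n).

Answer: O(n^2 log n) - Case 2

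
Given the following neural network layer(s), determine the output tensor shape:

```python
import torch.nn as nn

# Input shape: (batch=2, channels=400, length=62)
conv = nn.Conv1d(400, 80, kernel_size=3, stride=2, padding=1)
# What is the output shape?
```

Input: (2, 400, 62) -> Output: (2, 80, 31)

Answer: (2, 80, 31)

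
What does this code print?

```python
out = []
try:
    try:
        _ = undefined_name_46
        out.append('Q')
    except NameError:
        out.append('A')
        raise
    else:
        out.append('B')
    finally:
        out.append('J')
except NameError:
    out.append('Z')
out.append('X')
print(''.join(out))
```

Execution trace: 'A' (inner except NameError) → 'J' (inner finally) → 'Z' (outer except NameError) → 'X' (after the try/except). Output: AJZX

Answer: AJZX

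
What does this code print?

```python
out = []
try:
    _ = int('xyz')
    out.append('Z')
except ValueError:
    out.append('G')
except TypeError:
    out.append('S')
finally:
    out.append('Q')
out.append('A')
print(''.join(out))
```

Execution trace: 'G' (except ValueError) → 'Q' (finally) → 'A' (after the try/except). Output: GQA

Answer: GQA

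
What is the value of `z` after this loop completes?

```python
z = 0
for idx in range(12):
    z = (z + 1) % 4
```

Increment mod 4, 12 times = 0
`z` takes the values: 0 → 1 → 2 → 3 → 0 → 1 → 2 → 3 → 0 → 1 → 2 → 3 → 0

Answer: 0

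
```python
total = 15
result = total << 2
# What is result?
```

Trace:
`total = 15` → total = 15
`result = total << 2` → result = 60
So result = 60

Answer: 60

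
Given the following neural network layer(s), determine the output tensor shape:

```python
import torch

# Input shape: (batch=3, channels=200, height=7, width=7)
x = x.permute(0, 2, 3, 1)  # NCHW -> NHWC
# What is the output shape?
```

Input: (3, 200, 7, 7) -> Output: (3, 7, 7, 200)

Answer: (3, 7, 7, 200)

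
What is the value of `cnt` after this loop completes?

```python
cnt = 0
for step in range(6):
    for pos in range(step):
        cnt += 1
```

Triangle number: 0+1+2+...+5
`cnt` takes the values: 0 → 1 → 2 → 3 → 4 → 5 → 6 → 7 → 8 → 9 → 10 → 11 → 12 → 13 → 14 → 15

Answer: 15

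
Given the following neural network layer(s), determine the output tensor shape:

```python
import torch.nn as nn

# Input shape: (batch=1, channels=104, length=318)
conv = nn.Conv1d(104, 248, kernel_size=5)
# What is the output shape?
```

Input: (1, 104, 318) -> Output: (1, 248, 314)

Answer: (1, 248, 314)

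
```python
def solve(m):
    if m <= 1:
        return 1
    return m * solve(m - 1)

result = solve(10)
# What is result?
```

solve(10) = 10 * 9 * 8 * 7 * 6 * 5 * 4 * 3 * 2 * 1 = 3628800

Answer: 3628800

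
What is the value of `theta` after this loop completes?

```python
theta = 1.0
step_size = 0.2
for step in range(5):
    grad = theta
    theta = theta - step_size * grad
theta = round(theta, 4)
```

Gradient descent: w = 1.0 * (1 - 0.2)^5
`theta` takes the values: 1.0 → 0.8 → 0.64 → 0.512 → 0.4096 → 0.32768 → 0.3277

Answer: 0.3277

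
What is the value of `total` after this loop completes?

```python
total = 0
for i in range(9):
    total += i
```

Sum of 0 to 8 = 36
`total` takes the values: 0 → 1 → 3 → 6 → 10 → 15 → 21 → 28 → 36

Answer: 36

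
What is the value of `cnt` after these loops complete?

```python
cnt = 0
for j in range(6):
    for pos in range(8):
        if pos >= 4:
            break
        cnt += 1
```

Inner breaks at 4, outer runs 6 times
`cnt` takes the values: 0 → 1 → 2 → 3 → 4 → 5 → 6 → 7 → 8 → 9 → 10 → 11 → 12 → 13 → 14 → 15 → 16 → 17 → 18 → 19 → 20 → 21 → 22 → 23 → 24

Answer: 24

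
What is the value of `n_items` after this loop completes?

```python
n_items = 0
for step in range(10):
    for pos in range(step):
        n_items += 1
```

Triangle number: 0+1+2+...+9
`n_items` takes the values: 0 → 1 → 2 → 3 → 4 → 5 → 6 → 7 → 8 → 9 → 10 → 11 → 12 → 13 → 14 → 15 → 16 → 17 → 18 → 19 → 20 → 21 → 22 → 23 → 24 → 25 → 26 → 27 → 28 → 29 → … → 41 → 42 → 43 → 44 → 45

Answer: 45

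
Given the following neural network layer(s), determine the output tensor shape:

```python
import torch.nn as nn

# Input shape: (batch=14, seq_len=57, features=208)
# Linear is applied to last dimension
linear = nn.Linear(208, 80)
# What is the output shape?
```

Input: (14, 57, 208) -> Output: (14, 57, 80)

Answer: (14, 57, 80)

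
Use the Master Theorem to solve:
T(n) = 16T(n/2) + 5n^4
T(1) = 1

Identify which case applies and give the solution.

a=16, b=2, f(n)=5n^4. log_2(16) = 4. Since c=4 = 4, Case 2 applies: T(n) = Θ(n^log_b(a) · log n) = O(n^4 log n).

Answer: O(n^4 log n) - Case 2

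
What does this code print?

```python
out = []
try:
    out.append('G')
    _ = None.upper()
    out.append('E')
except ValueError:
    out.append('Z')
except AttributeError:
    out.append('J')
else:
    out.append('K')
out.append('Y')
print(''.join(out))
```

Execution trace: 'G' (try body) → 'J' (except AttributeError) → 'Y' (after the try/except). Output: GJY

Answer: GJY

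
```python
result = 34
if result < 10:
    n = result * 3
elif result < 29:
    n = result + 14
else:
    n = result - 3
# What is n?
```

Trace:
`result = 34` → result = 34
`if result < 10: ...` → result < 10 is False, result < 29 is False, take else branch → n = 31
So n = 31

Answer: 31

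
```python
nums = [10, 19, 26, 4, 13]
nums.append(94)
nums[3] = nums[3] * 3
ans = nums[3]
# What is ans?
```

Trace:
`nums = [10, 19, 26, 4, 13]` → nums = [10, 19, 26, 4, 13]
`nums.append(94)` → nums = [10, 19, 26, 4, 13, 94]
`nums[3] = nums[3] * 3` → nums = [10, 19, 26, 12, 13, 94]
`ans = nums[3]` → ans = 12
So ans = 12

Answer: 12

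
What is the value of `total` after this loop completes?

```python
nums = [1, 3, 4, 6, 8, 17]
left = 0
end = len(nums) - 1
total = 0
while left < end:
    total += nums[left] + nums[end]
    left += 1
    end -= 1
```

Sum of pairs from ends
`total` takes the values: 0 → 18 → 29 → 39

Answer: 39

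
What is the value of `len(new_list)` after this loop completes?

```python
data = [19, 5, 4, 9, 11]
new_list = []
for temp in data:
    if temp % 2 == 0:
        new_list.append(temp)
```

Count even numbers in [19, 5, 4, 9, 11]
`new_list` takes the values: [] → [4]
So `len(new_list)` = 1

Answer: 1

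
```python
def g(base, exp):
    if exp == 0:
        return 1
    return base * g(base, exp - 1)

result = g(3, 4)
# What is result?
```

g(3, 4) = 3 * 3 * 3 * 3 = 81

Answer: 81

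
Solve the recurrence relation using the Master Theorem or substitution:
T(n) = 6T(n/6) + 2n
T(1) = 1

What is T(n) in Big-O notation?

By Master Theorem: a=6, b=6, f(n)=2n. Since log_6(6) = 1 and f(n) = Θ(n^1), Case 2 applies. T(n) = O(n log n).

Answer: O(n log n)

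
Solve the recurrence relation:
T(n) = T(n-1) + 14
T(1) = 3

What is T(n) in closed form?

Unrolling: T(n) = T(1) + 14·(n-1) = 3 + 14(n-1) = 14n - 11.

Answer: T(n) = 14n - 11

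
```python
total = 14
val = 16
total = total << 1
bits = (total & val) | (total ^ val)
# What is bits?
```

Trace:
`total = 14` → total = 14
`val = 16` → val = 16
`total = total << 1` → total = 28
`bits = (total & val) | (total ^ val)` → bits = 28
So bits = 28

Answer: 28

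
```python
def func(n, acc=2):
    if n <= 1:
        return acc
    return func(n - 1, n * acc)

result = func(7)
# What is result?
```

Accumulator trace (n, acc): (7, 2) -> (6, 14) -> (5, 84) -> (4, 420) -> (3, 1680) -> (2, 5040) -> (1, 10080) -> return 10080

Answer: 10080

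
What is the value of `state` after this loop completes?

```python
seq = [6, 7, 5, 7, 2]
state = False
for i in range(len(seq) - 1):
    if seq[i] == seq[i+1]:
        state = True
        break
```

Check consecutive duplicates in [6, 7, 5, 7, 2]
`state` takes the values: False

Answer: False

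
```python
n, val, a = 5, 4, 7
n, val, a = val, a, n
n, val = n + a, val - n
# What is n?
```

Trace:
`n, val, a = 5, 4, 7` → n = 5; val = 4; a = 7
`n, val, a = val, a, n` → n = 4; val = 7; a = 5
`n, val = n + a, val - n` → n = 9; val = 3
So n = 9

Answer: 9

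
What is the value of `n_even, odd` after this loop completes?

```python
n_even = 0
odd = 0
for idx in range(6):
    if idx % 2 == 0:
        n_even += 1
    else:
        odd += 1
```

Count evens and odds in range(6)
`n_even, odd` takes the values: (0, 0) → (1, 0) → (1, 1) → (2, 1) → (2, 2) → (3, 2) → (3, 3)

Answer: 3, 3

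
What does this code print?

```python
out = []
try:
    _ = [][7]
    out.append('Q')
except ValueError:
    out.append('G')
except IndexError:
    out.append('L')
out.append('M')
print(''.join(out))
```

Execution trace: 'L' (except IndexError) → 'M' (after the try/except). Output: LM

Answer: LM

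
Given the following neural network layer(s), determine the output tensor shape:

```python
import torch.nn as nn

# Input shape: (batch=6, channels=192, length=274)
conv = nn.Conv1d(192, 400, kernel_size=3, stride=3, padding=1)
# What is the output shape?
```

Input: (6, 192, 274) -> Output: (6, 400, 92)

Answer: (6, 400, 92)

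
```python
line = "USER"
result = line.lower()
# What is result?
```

Trace:
`line = "USER"` → line = 'USER'
`result = line.lower()` → result = 'user'
So result = 'user'

Answer: 'user'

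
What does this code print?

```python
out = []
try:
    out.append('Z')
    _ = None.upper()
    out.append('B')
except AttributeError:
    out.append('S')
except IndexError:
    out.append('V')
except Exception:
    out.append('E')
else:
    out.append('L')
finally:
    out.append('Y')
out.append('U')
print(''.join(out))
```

Execution trace: 'Z' (try body) → 'S' (except AttributeError) → 'Y' (finally) → 'U' (after the try/except). Output: ZSYU

Answer: ZSYU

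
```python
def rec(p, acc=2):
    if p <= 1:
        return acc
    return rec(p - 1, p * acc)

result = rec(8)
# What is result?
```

Accumulator trace (n, acc): (8, 2) -> (7, 16) -> (6, 112) -> (5, 672) -> (4, 3360) -> (3, 13440) -> (2, 40320) -> (1, 80640) -> return 80640

Answer: 80640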